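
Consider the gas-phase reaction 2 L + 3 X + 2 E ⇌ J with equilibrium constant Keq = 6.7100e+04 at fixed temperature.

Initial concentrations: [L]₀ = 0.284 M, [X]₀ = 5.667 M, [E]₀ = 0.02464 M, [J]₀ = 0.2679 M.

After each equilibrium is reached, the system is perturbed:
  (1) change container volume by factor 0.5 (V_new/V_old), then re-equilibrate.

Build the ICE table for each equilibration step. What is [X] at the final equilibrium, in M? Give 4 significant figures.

[X]_eq = 11.26 M

Q₀ = 30.06 vs Keq = 6.7100e+04 ⇒ Q<K, forward
Step 1:
                  L         X         E         J
  init        0.284     5.667   0.02464    0.2679
  Δ        -0.02405  -0.03608  -0.02405   0.01203
  eq         0.2599     5.631 5.8804e-04    0.2799
  solve Keq expr → x = 0.01203; check Q = 6.7100e+04
Then change container volume by factor 0.5 (V_new/V_old).
Step 2:
                  L         X         E         J
  init       0.5199     11.26  0.001176    0.5599
  Δ       -0.001029 -0.001543 -0.001029 5.1434e-04
  eq         0.5189     11.26 1.4740e-04    0.5604
  solve Keq expr → x = 5.1434e-04; check Q = 6.7100e+04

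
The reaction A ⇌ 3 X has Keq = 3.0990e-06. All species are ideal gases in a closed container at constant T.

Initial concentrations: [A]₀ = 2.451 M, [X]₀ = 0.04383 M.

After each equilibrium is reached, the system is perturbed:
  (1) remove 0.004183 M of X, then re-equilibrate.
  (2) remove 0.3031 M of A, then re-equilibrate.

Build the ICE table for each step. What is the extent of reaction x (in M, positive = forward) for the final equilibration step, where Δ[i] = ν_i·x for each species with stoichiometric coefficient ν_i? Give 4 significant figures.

x = -2.8125e-04 M

Q₀ = 3.4354e-05 vs Keq = 3.0990e-06 ⇒ Q>K, reverse
Step 1:
                   A          X
  init         2.451    0.04383
  Δ          0.00805   -0.02415
  eq           2.459    0.01968
  solve Keq expr → x = -0.00805; check Q = 3.0990e-06
Then remove 0.004183 M of X.
Step 2:
                   A          X
  init         2.459     0.0155
  Δ        -0.001393   0.004179
  eq           2.458    0.01967
  solve Keq expr → x = 0.001393; check Q = 3.0990e-06
Then remove 0.3031 M of A.
Step 3:
                   A          X
  init         2.155    0.01967
  Δ       2.8125e-04 -8.4375e-04
  eq           2.155    0.01883
  solve Keq expr → x = -2.8125e-04; check Q = 3.0990e-06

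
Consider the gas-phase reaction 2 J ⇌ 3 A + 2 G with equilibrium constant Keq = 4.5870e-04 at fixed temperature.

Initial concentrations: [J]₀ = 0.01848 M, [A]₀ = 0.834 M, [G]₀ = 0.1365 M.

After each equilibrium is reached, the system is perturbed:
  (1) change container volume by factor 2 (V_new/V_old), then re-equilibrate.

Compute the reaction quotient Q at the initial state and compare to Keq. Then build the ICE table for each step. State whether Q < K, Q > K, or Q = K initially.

Q₀ = 31.65 vs Keq = 4.5870e-04 ⇒ Q>K, reverse
Step 1:
                    J           A           G
  I           0.01848       0.834      0.1365
  C            0.1303     -0.1954     -0.1303
  E            0.1487      0.6386    0.006242
  solve Keq expr → x = -0.06513; check Q = 4.5870e-04
Then change container volume by factor 2 (V_new/V_old).
Step 2:
                    J           A           G
  I           0.07437      0.3193    0.003121
  C         -0.004856    0.007284    0.004856
  E           0.06951      0.3266    0.007977
  solve Keq expr → x = 0.002428; check Q = 4.5870e-04

Q₀ = 31.65; Q > K (proceeds reverse)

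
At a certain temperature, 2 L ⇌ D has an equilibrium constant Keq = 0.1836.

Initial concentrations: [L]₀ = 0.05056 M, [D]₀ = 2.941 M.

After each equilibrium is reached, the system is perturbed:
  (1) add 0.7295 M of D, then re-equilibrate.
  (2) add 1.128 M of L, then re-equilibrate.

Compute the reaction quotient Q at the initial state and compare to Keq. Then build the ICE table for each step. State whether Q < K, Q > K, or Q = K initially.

Q₀ = 1150; Q > K (proceeds reverse)

Q₀ = 1150 vs Keq = 0.1836 ⇒ Q>K, reverse
Step 1:
                    L           D
  I           0.05056       2.941
  C             2.832      -1.416
  E             2.882       1.525
  solve Keq expr → x = -1.416; check Q = 0.1836
Then add 0.7295 M of D.
Step 2:
                    L           D
  I             2.882       2.255
  C            0.4448     -0.2224
  E             3.327       2.032
  solve Keq expr → x = -0.2224; check Q = 0.1836
Then add 1.128 M of L.
Step 3:
                    L           D
  I             4.455       2.032
  C           -0.8111      0.4056
  E             3.644       2.438
  solve Keq expr → x = 0.4056; check Q = 0.1836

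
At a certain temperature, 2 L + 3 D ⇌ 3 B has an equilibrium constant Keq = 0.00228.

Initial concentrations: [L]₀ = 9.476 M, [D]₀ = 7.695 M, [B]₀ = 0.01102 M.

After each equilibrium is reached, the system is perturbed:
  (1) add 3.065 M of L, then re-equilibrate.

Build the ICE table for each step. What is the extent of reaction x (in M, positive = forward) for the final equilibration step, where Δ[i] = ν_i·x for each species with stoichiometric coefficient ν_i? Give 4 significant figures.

Q₀ = 3.2709e-11 vs Keq = 0.00228 ⇒ Q<K, forward
Step 1:
                   L          D          B
  Initial      9.476      7.695    0.01102
  Change      -1.739     -2.608      2.608
  Equil        7.737      5.087      2.619
  solve Keq expr → x = 0.8694; check Q = 0.00228
Then add 3.065 M of L.
Step 2:
                   L          D          B
  Initial       10.8      5.087      2.619
  Change      -0.246     -0.369      0.369
  Equil        10.56      4.718      2.988
  solve Keq expr → x = 0.123; check Q = 0.00228

x = 0.123 M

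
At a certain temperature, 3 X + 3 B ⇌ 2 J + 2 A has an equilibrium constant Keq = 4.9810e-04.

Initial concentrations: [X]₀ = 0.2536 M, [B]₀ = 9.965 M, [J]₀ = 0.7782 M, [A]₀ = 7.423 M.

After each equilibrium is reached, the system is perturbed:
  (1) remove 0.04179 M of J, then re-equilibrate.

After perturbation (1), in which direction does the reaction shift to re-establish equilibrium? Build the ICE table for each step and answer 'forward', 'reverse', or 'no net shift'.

Q₀ = 2.068 vs Keq = 4.9810e-04 ⇒ Q>K, reverse
Step 1:
                  X         B         J         A
  init       0.2536     9.965    0.7782     7.423
  Δ           0.937     0.937   -0.6247   -0.6247
  eq          1.191      10.9    0.1535     6.798
  solve Keq expr → x = -0.3123; check Q = 4.9810e-04
Then remove 0.04179 M of J.
Step 2:
                  X         B         J         A
  init        1.191      10.9    0.1117     6.798
  Δ        -0.04685  -0.04685   0.03123   0.03123
  eq          1.144     10.86     0.143      6.83
  solve Keq expr → x = 0.01562; check Q = 4.9810e-04

Direction: forward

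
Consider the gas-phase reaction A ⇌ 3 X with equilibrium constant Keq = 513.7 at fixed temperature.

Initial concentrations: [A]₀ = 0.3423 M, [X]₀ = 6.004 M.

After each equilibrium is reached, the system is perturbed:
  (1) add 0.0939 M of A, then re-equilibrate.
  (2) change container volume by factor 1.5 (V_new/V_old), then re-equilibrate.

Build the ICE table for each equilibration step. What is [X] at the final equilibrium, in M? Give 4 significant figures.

[X]_eq = 4.383 M

Q₀ = 632.3 vs Keq = 513.7 ⇒ Q>K, reverse
Step 1:
                  A         X
  I          0.3423     6.004
  C         0.04889   -0.1467
  E          0.3912     5.857
  solve Keq expr → x = -0.04889; check Q = 513.7
Then add 0.0939 M of A.
Step 2:
                  A         X
  I          0.4851     5.857
  C        -0.05799     0.174
  E          0.4271     6.031
  solve Keq expr → x = 0.05799; check Q = 513.7
Then change container volume by factor 1.5 (V_new/V_old).
Step 3:
                  A         X
  I          0.2847     4.021
  C         -0.1208    0.3624
  E          0.1639     4.383
  solve Keq expr → x = 0.1208; check Q = 513.7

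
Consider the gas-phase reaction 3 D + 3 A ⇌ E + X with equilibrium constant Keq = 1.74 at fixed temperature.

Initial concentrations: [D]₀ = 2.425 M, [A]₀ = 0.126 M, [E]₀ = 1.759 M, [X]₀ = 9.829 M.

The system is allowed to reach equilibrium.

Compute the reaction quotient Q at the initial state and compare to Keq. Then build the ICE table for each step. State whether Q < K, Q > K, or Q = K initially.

Q₀ = 606.1 vs Keq = 1.74 ⇒ Q>K, reverse
Step 1:
                   D          A          E          X
  I            2.425      0.126      1.759      9.829
  C           0.5626     0.5626    -0.1875    -0.1875
  E            2.988     0.6886      1.571      9.641
  solve Keq expr → x = -0.1875; check Q = 1.74

Q₀ = 606.1; Q > K (proceeds reverse)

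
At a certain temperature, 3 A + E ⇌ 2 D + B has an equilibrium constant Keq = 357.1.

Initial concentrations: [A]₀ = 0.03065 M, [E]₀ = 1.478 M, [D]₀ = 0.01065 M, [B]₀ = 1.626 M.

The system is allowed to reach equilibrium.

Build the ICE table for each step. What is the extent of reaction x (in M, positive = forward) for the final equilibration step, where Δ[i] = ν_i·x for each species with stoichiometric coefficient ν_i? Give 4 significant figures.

x = 0.006263 M

Q₀ = 4.334 vs Keq = 357.1 ⇒ Q<K, forward
Step 1:
                  A         E         D         B
  init      0.03065     1.478   0.01065     1.626
  Δ        -0.01879 -0.006263   0.01253  0.006263
  eq        0.01186     1.472   0.02318     1.632
  solve Keq expr → x = 0.006263; check Q = 357.1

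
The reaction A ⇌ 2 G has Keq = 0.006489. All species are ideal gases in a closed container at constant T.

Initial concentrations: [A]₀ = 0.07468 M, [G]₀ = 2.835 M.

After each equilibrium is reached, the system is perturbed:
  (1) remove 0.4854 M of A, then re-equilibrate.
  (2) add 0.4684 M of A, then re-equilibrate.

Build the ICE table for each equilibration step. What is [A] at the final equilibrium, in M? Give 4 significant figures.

[A]_eq = 1.427 M

Q₀ = 107.6 vs Keq = 0.006489 ⇒ Q>K, reverse
Step 1:
                   A          G
  init       0.07468      2.835
  Δ            1.369     -2.738
  eq           1.444    0.09679
  solve Keq expr → x = -1.369; check Q = 0.006489
Then remove 0.4854 M of A.
Step 2:
                   A          G
  init        0.9584    0.09679
  Δ         0.008786   -0.01757
  eq          0.9672    0.07922
  solve Keq expr → x = -0.008786; check Q = 0.006489
Then add 0.4684 M of A.
Step 3:
                   A          G
  init         1.436    0.07922
  Δ        -0.008505    0.01701
  eq           1.427    0.09623
  solve Keq expr → x = 0.008505; check Q = 0.006489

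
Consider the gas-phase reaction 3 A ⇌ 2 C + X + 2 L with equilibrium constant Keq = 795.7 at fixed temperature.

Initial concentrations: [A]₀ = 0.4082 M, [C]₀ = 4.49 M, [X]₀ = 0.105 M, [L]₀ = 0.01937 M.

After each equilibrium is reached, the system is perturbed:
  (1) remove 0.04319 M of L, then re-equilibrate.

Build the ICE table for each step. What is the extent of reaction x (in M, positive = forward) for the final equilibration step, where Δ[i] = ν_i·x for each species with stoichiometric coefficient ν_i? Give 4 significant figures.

Q₀ = 0.01168 vs Keq = 795.7 ⇒ Q<K, forward
Step 1:
                   A          C          X          L
  Initial     0.4082       4.49      0.105    0.01937
  Change      -0.337     0.2246     0.1123     0.2246
  Equil      0.07123      4.715     0.2173      0.244
  solve Keq expr → x = 0.1123; check Q = 795.7
Then remove 0.04319 M of L.
Step 2:
                   A          C          X          L
  Initial    0.07123      4.715     0.2173     0.2008
  Change   -0.007375   0.004917   0.002458   0.004917
  Equil      0.06386       4.72     0.2198     0.2057
  solve Keq expr → x = 0.002458; check Q = 795.7

x = 0.002458 M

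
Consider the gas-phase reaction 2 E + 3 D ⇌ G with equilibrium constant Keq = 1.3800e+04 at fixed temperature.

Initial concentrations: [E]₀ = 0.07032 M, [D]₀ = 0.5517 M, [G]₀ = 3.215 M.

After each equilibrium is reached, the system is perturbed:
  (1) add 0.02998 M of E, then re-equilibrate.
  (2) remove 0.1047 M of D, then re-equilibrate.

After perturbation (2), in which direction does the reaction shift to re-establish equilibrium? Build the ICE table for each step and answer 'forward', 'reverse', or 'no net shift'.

Q₀ = 3872 vs Keq = 1.3800e+04 ⇒ Q<K, forward
Step 1:
                    E           D           G
  I           0.07032      0.5517       3.215
  C          -0.02824    -0.04236     0.01412
  E           0.04208      0.5093       3.229
  solve Keq expr → x = 0.01412; check Q = 1.3800e+04
Then add 0.02998 M of E.
Step 2:
                    E           D           G
  I           0.07206      0.5093       3.229
  C          -0.02482    -0.03722     0.01241
  E           0.04725      0.4721       3.242
  solve Keq expr → x = 0.01241; check Q = 1.3800e+04
Then remove 0.1047 M of D.
Step 3:
                    E           D           G
  I           0.04725      0.3674       3.242
  C           0.01546     0.02319    -0.00773
  E           0.06271      0.3906       3.234
  solve Keq expr → x = -0.00773; check Q = 1.3800e+04

Direction: reverse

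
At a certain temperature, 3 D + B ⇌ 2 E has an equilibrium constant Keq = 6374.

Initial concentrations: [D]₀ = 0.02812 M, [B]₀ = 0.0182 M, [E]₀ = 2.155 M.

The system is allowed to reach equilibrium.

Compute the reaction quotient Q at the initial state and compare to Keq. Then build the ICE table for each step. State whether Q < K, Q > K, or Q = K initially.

Q₀ = 1.1476e+07 vs Keq = 6374 ⇒ Q>K, reverse
Step 1:
                    D           B           E
  I           0.02812      0.0182       2.155
  C            0.1758     0.05861     -0.1172
  E            0.2039     0.07681       2.038
  solve Keq expr → x = -0.05861; check Q = 6374

Q₀ = 1.1476e+07; Q > K (proceeds reverse)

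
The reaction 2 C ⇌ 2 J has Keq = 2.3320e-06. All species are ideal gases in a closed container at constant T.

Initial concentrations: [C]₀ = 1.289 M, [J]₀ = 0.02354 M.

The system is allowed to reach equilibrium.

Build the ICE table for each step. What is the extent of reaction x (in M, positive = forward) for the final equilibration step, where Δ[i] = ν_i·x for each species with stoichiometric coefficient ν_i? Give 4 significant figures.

Q₀ = 3.3351e-04 vs Keq = 2.3320e-06 ⇒ Q>K, reverse
Step 1:
                   C          J
  init         1.289    0.02354
  Δ          0.02154   -0.02154
  eq           1.311   0.002001
  solve Keq expr → x = -0.01077; check Q = 2.3320e-06

x = -0.01077 M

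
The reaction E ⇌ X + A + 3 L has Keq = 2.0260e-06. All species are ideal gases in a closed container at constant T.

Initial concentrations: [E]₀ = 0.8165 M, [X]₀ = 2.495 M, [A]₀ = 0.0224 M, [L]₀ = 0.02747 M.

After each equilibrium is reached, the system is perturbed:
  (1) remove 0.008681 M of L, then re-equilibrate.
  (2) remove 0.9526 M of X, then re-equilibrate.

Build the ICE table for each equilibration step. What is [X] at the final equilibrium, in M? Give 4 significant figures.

[X]_eq = 1.547 M

Q₀ = 1.4189e-06 vs Keq = 2.0260e-06 ⇒ Q<K, forward
Step 1:
                  E         X         A         L
  init       0.8165     2.495    0.0224   0.02747
  Δ       -9.9990e-04 9.9990e-04 9.9990e-04     0.003
  eq         0.8155     2.496    0.0234   0.03047
  solve Keq expr → x = 9.9990e-04; check Q = 2.0260e-06
Then remove 0.008681 M of L.
Step 2:
                  E         X         A         L
  init       0.8155     2.496    0.0234   0.02179
  Δ       -0.002538  0.002538  0.002538  0.007613
  eq          0.813     2.499   0.02594    0.0294
  solve Keq expr → x = 0.002538; check Q = 2.0260e-06
Then remove 0.9526 M of X.
Step 3:
                  E         X         A         L
  init        0.813     1.546   0.02594    0.0294
  Δ        -0.00148   0.00148   0.00148  0.004439
  eq         0.8115     1.547   0.02742   0.03384
  solve Keq expr → x = 0.00148; check Q = 2.0260e-06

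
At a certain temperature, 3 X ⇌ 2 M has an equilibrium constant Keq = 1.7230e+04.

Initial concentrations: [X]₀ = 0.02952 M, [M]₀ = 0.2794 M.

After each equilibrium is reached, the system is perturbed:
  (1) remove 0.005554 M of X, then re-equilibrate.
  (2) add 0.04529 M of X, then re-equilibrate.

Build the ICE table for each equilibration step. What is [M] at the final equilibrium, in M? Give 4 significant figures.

Q₀ = 3035 vs Keq = 1.7230e+04 ⇒ Q<K, forward
Step 1:
                   X          M
  I          0.02952     0.2794
  C         -0.01264   0.008428
  E          0.01688     0.2878
  solve Keq expr → x = 0.004214; check Q = 1.7230e+04
Then remove 0.005554 M of X.
Step 2:
                   X          M
  I          0.01132     0.2878
  C         0.005413  -0.003608
  E          0.01674     0.2842
  solve Keq expr → x = -0.001804; check Q = 1.7230e+04
Then add 0.04529 M of X.
Step 3:
                   X          M
  I          0.06203     0.2842
  C         -0.04415    0.02944
  E          0.01787     0.3137
  solve Keq expr → x = 0.01472; check Q = 1.7230e+04

[M]_eq = 0.3137 M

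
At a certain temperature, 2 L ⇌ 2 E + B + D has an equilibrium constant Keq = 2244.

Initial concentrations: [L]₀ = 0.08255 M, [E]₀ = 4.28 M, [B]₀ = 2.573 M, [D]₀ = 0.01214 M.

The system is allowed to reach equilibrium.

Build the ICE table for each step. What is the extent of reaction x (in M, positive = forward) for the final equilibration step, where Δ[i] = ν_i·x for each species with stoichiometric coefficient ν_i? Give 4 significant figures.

Q₀ = 83.97 vs Keq = 2244 ⇒ Q<K, forward
Step 1:
                   L          E          B          D
  Initial    0.08255       4.28      2.573    0.01214
  Change    -0.05347    0.05347    0.02673    0.02673
  Equil      0.02908      4.333        2.6    0.03887
  solve Keq expr → x = 0.02673; check Q = 2244

x = 0.02673 M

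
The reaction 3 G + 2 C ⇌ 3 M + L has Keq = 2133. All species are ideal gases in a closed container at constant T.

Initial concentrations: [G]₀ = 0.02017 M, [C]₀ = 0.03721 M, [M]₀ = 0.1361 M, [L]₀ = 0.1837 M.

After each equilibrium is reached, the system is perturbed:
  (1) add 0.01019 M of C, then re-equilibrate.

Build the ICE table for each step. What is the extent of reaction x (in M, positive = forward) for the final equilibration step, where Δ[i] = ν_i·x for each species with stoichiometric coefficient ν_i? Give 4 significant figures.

x = 9.5487e-04 M

Q₀ = 4.0761e+04 vs Keq = 2133 ⇒ Q>K, reverse
Step 1:
                    G           C           M           L
  init        0.02017     0.03721      0.1361      0.1837
  Δ           0.01814     0.01209    -0.01814   -0.006047
  eq          0.03831      0.0493       0.118      0.1777
  solve Keq expr → x = -0.006047; check Q = 2133
Then add 0.01019 M of C.
Step 2:
                    G           C           M           L
  init        0.03831     0.05949       0.118      0.1777
  Δ         -0.002865    -0.00191    0.002865  9.5487e-04
  eq          0.03545     0.05758      0.1208      0.1786
  solve Keq expr → x = 9.5487e-04; check Q = 2133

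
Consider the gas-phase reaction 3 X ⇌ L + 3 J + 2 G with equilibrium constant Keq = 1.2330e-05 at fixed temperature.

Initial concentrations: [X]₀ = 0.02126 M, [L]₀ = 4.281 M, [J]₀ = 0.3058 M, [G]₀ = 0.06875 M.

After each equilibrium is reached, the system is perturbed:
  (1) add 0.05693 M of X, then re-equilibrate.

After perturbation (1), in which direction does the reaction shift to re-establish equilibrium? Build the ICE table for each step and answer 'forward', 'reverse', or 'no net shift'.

Q₀ = 60.22 vs Keq = 1.2330e-05 ⇒ Q>K, reverse
Step 1:
                  X         L         J         G
  I         0.02126     4.281    0.3058   0.06875
  C          0.1019  -0.03397   -0.1019  -0.06795
  E          0.1232     4.247    0.2039 8.0025e-04
  solve Keq expr → x = -0.03397; check Q = 1.2330e-05
Then add 0.05693 M of X.
Step 2:
                  X         L         J         G
  I          0.1801     4.247    0.2039 8.0025e-04
  C       -8.9234e-04 2.9745e-04 8.9234e-04 5.9489e-04
  E          0.1792     4.247    0.2048  0.001395
  solve Keq expr → x = 2.9745e-04; check Q = 1.2330e-05

Direction: forward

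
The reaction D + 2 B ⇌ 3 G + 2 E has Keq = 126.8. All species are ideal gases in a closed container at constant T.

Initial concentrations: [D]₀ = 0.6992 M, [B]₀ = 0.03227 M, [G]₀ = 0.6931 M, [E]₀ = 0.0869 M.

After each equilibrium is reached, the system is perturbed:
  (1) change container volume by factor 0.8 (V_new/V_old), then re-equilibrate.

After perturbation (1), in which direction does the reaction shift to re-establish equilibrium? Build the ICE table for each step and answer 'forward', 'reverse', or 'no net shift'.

Direction: reverse

Q₀ = 3.453 vs Keq = 126.8 ⇒ Q<K, forward
Step 1:
                    D           B           G           E
  init         0.6992     0.03227      0.6931      0.0869
  Δ           -0.0124     -0.0248      0.0372      0.0248
  eq           0.6868     0.00747      0.7303      0.1117
  solve Keq expr → x = 0.0124; check Q = 126.8
Then change container volume by factor 0.8 (V_new/V_old).
Step 2:
                    D           B           G           E
  init         0.8585    0.009338      0.9129      0.1396
  Δ          0.001047    0.002093    -0.00314   -0.002093
  eq           0.8595     0.01143      0.9097      0.1375
  solve Keq expr → x = -0.001047; check Q = 126.8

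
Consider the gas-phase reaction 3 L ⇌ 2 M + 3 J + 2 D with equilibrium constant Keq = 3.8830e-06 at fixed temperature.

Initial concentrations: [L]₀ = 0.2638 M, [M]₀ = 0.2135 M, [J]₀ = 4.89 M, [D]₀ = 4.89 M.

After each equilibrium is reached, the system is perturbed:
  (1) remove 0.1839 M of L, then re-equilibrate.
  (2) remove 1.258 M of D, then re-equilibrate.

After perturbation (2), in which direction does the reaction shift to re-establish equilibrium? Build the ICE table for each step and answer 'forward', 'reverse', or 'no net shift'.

Q₀ = 6942 vs Keq = 3.8830e-06 ⇒ Q>K, reverse
Step 1:
                   L          M          J          D
  I           0.2638     0.2135       4.89       4.89
  C           0.3202    -0.2135    -0.3202    -0.2135
  E            0.584 1.9251e-05       4.57      4.677
  solve Keq expr → x = -0.1067; check Q = 3.8830e-06
Then remove 0.1839 M of L.
Step 2:
                   L          M          J          D
  I           0.4001 1.9251e-05       4.57      4.677
  C       1.2501e-05 -8.3337e-06 -1.2501e-05 -8.3337e-06
  E           0.4001 1.0918e-05       4.57      4.677
  solve Keq expr → x = -4.1669e-06; check Q = 3.8830e-06
Then remove 1.258 M of D.
Step 3:
                   L          M          J          D
  I           0.4001 1.0918e-05       4.57      3.419
  C       -6.0259e-06 4.0173e-06 6.0259e-06 4.0173e-06
  E           0.4001 1.4935e-05       4.57      3.419
  solve Keq expr → x = 2.0086e-06; check Q = 3.8830e-06

Direction: forward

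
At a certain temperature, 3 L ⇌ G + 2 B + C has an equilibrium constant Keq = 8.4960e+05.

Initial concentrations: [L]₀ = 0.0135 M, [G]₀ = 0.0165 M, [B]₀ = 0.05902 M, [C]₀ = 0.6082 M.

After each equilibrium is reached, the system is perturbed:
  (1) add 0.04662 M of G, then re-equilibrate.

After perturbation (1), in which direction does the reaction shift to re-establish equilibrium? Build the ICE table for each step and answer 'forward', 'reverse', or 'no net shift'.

Direction: reverse

Q₀ = 14.21 vs Keq = 8.4960e+05 ⇒ Q<K, forward
Step 1:
                  L         G         B         C
  Initial    0.0135    0.0165   0.05902    0.6082
  Change   -0.01309  0.004363  0.008727  0.004363
  Equil   4.1023e-04   0.02086   0.06775    0.6126
  solve Keq expr → x = 0.004363; check Q = 8.4960e+05
Then add 0.04662 M of G.
Step 2:
                  L         G         B         C
  Initial 4.1023e-04   0.06748   0.06775    0.6126
  Change  1.9546e-04 -6.5155e-05 -1.3031e-04 -6.5155e-05
  Equil   6.0570e-04   0.06742   0.06762    0.6125
  solve Keq expr → x = -6.5155e-05; check Q = 8.4960e+05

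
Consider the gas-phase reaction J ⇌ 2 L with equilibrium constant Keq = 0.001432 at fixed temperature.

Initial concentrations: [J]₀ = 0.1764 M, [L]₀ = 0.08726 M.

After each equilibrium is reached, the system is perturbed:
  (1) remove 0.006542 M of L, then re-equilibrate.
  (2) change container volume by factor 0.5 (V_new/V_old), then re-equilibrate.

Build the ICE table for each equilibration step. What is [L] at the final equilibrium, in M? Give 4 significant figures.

Q₀ = 0.04317 vs Keq = 0.001432 ⇒ Q>K, reverse
Step 1:
                  J         L
  Initial    0.1764   0.08726
  Change    0.03493  -0.06986
  Equil      0.2113    0.0174
  solve Keq expr → x = -0.03493; check Q = 0.001432
Then remove 0.006542 M of L.
Step 2:
                  J         L
  Initial    0.2113   0.01085
  Change  -0.003205   0.00641
  Equil      0.2081   0.01726
  solve Keq expr → x = 0.003205; check Q = 0.001432
Then change container volume by factor 0.5 (V_new/V_old).
Step 3:
                  J         L
  Initial    0.4163   0.03453
  Change   0.004984 -0.009967
  Equil      0.4212   0.02456
  solve Keq expr → x = -0.004984; check Q = 0.001432

[L]_eq = 0.02456 M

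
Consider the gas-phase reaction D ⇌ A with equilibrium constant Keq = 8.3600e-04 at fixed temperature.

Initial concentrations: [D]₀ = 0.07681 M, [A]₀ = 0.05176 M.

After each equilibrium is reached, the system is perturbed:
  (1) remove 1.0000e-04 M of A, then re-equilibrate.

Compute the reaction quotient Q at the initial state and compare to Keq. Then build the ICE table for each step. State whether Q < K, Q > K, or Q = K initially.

Q₀ = 0.6739; Q > K (proceeds reverse)

Q₀ = 0.6739 vs Keq = 8.3600e-04 ⇒ Q>K, reverse
Step 1:
                   D          A
  init       0.07681    0.05176
  Δ          0.05165   -0.05165
  eq          0.1285 1.0739e-04
  solve Keq expr → x = -0.05165; check Q = 8.3600e-04
Then remove 1.0000e-04 M of A.
Step 2:
                   D          A
  init        0.1285 7.3947e-06
  Δ       -9.9916e-05 9.9916e-05
  eq          0.1284 1.0731e-04
  solve Keq expr → x = 9.9916e-05; check Q = 8.3600e-04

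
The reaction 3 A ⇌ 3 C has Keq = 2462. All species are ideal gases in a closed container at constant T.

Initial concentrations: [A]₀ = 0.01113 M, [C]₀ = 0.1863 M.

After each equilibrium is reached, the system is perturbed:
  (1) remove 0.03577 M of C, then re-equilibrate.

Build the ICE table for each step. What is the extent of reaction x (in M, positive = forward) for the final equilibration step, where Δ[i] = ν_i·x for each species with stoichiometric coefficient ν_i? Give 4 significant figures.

Q₀ = 4690 vs Keq = 2462 ⇒ Q>K, reverse
Step 1:
                    A           C
  Initial     0.01113      0.1863
  Change     0.002483   -0.002483
  Equil       0.01361      0.1838
  solve Keq expr → x = -8.2769e-04; check Q = 2462
Then remove 0.03577 M of C.
Step 2:
                    A           C
  Initial     0.01361       0.148
  Change    -0.002466    0.002466
  Equil       0.01115      0.1505
  solve Keq expr → x = 8.2213e-04; check Q = 2462

x = 8.2213e-04 M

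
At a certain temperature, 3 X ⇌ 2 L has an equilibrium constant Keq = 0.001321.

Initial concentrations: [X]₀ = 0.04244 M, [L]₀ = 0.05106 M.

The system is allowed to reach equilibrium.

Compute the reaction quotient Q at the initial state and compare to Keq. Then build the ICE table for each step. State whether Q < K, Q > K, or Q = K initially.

Q₀ = 34.11 vs Keq = 0.001321 ⇒ Q>K, reverse
Step 1:
                   X          L
  Initial    0.04244    0.05106
  Change     0.07441   -0.04961
  Equil       0.1169   0.001452
  solve Keq expr → x = -0.0248; check Q = 0.001321

Q₀ = 34.11; Q > K (proceeds reverse)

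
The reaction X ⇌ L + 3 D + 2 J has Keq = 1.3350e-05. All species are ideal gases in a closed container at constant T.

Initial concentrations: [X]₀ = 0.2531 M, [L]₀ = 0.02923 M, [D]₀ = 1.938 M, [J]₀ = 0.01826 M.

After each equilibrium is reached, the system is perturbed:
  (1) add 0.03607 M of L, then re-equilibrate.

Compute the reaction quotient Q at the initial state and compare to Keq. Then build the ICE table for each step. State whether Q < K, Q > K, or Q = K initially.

Q₀ = 2.8028e-04; Q > K (proceeds reverse)

Q₀ = 2.8028e-04 vs Keq = 1.3350e-05 ⇒ Q>K, reverse
Step 1:
                   X          L          D          J
  I           0.2531    0.02923      1.938    0.01826
  C         0.006789  -0.006789   -0.02037   -0.01358
  E           0.2599    0.02244      1.918   0.004682
  solve Keq expr → x = -0.006789; check Q = 1.3350e-05
Then add 0.03607 M of L.
Step 2:
                   X          L          D          J
  I           0.2599    0.05851      1.918   0.004682
  C       8.7485e-04 -8.7485e-04  -0.002625   -0.00175
  E           0.2608    0.05764      1.915   0.002933
  solve Keq expr → x = -8.7485e-04; check Q = 1.3350e-05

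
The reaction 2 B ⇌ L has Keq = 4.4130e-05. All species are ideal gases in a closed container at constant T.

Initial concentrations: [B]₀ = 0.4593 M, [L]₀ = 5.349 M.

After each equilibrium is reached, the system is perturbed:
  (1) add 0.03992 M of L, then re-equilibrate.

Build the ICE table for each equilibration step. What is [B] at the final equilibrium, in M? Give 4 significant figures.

Q₀ = 25.36 vs Keq = 4.4130e-05 ⇒ Q>K, reverse
Step 1:
                   B          L
  init        0.4593      5.349
  Δ            10.69     -5.344
  eq           11.15   0.005483
  solve Keq expr → x = -5.344; check Q = 4.4130e-05
Then add 0.03992 M of L.
Step 2:
                   B          L
  init         11.15     0.0454
  Δ          0.07968   -0.03984
  eq           11.23   0.005561
  solve Keq expr → x = -0.03984; check Q = 4.4130e-05

[B]_eq = 11.23 M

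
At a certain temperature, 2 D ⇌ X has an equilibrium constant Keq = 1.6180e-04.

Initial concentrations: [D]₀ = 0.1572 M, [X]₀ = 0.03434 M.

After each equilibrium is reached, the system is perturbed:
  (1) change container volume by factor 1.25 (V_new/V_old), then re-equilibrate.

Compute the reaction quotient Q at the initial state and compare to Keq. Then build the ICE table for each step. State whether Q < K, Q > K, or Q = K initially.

Q₀ = 1.39; Q > K (proceeds reverse)

Q₀ = 1.39 vs Keq = 1.6180e-04 ⇒ Q>K, reverse
Step 1:
                  D         X
  I          0.1572   0.03434
  C         0.06866  -0.03433
  E          0.2259 8.2541e-06
  solve Keq expr → x = -0.03433; check Q = 1.6180e-04
Then change container volume by factor 1.25 (V_new/V_old).
Step 2:
                  D         X
  I          0.1807 6.6033e-06
  C       2.6410e-06 -1.3205e-06
  E          0.1807 5.2828e-06
  solve Keq expr → x = -1.3205e-06; check Q = 1.6180e-04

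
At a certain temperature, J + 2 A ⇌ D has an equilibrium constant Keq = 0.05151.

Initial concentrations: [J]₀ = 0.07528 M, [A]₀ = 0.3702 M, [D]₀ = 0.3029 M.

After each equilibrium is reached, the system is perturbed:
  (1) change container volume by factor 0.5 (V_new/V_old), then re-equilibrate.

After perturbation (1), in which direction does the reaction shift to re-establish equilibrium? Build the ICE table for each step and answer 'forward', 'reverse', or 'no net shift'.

Direction: forward

Q₀ = 29.36 vs Keq = 0.05151 ⇒ Q>K, reverse
Step 1:
                  J         A         D
  init      0.07528    0.3702    0.3029
  Δ          0.2863    0.5727   -0.2863
  eq         0.3616    0.9429   0.01656
  solve Keq expr → x = -0.2863; check Q = 0.05151
Then change container volume by factor 0.5 (V_new/V_old).
Step 2:
                  J         A         D
  init       0.7232     1.886   0.03312
  Δ        -0.06959   -0.1392   0.06959
  eq         0.6536     1.747    0.1027
  solve Keq expr → x = 0.06959; check Q = 0.05151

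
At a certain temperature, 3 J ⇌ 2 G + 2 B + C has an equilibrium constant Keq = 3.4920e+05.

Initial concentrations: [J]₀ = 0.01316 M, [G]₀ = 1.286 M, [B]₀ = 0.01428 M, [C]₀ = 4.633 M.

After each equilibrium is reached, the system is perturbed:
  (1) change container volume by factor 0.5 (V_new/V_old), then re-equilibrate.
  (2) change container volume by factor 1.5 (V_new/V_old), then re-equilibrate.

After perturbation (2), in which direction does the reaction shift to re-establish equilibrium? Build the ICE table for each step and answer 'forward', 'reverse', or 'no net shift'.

Q₀ = 685.5 vs Keq = 3.4920e+05 ⇒ Q<K, forward
Step 1:
                    J           G           B           C
  init        0.01316       1.286     0.01428       4.633
  Δ          -0.01098     0.00732     0.00732     0.00366
  eq          0.00218       1.293      0.0216       4.637
  solve Keq expr → x = 0.00366; check Q = 3.4920e+05
Then change container volume by factor 0.5 (V_new/V_old).
Step 2:
                    J           G           B           C
  init        0.00436       2.587      0.0432       9.273
  Δ          0.002387   -0.001591   -0.001591 -7.9574e-04
  eq         0.006747       2.585     0.04161       9.273
  solve Keq expr → x = -7.9574e-04; check Q = 3.4920e+05
Then change container volume by factor 1.5 (V_new/V_old).
Step 3:
                    J           G           B           C
  init       0.004498       1.723     0.02774       6.182
  Δ         -0.001009  6.7280e-04  6.7280e-04  3.3640e-04
  eq         0.003489       1.724     0.02841       6.182
  solve Keq expr → x = 3.3640e-04; check Q = 3.4920e+05

Direction: forward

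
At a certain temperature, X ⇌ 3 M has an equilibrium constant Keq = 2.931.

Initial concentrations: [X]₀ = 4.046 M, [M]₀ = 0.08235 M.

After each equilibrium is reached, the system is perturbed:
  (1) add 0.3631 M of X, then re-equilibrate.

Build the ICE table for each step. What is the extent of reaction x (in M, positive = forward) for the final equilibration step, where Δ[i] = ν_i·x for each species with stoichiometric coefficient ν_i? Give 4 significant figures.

Q₀ = 1.3803e-04 vs Keq = 2.931 ⇒ Q<K, forward
Step 1:
                    X           M
  I             4.046     0.08235
  C            -0.687       2.061
  E             3.359       2.143
  solve Keq expr → x = 0.687; check Q = 2.931
Then add 0.3631 M of X.
Step 2:
                    X           M
  I             3.722       2.143
  C          -0.02332     0.06996
  E             3.699       2.213
  solve Keq expr → x = 0.02332; check Q = 2.931

x = 0.02332 M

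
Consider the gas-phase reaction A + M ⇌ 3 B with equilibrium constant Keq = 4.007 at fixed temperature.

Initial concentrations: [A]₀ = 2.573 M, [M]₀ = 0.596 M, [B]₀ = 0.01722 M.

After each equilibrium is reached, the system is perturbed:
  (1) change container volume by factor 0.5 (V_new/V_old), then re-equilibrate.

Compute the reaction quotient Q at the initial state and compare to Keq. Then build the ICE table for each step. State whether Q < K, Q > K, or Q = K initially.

Q₀ = 3.3298e-06 vs Keq = 4.007 ⇒ Q<K, forward
Step 1:
                   A          M          B
  init         2.573      0.596    0.01722
  Δ          -0.3957    -0.3957      1.187
  eq           2.177     0.2003      1.204
  solve Keq expr → x = 0.3957; check Q = 4.007
Then change container volume by factor 0.5 (V_new/V_old).
Step 2:
                   A          M          B
  init         4.355     0.4005      2.409
  Δ           0.1075     0.1075    -0.3224
  eq           4.462      0.508      2.086
  solve Keq expr → x = -0.1075; check Q = 4.007

Q₀ = 3.3298e-06; Q < K (proceeds forward)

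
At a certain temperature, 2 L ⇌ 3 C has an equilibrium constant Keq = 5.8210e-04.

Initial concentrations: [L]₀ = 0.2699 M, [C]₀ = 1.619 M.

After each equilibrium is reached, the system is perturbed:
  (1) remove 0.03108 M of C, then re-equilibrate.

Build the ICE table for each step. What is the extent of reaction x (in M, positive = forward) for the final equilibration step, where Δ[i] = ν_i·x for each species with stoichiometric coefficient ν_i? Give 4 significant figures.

Q₀ = 58.26 vs Keq = 5.8210e-04 ⇒ Q>K, reverse
Step 1:
                  L         C
  I          0.2699     1.619
  C           1.014     -1.52
  E           1.283   0.09861
  solve Keq expr → x = -0.5068; check Q = 5.8210e-04
Then remove 0.03108 M of C.
Step 2:
                  L         C
  I           1.283   0.06753
  C        -0.02003   0.03005
  E           1.263   0.09758
  solve Keq expr → x = 0.01002; check Q = 5.8210e-04

x = 0.01002 M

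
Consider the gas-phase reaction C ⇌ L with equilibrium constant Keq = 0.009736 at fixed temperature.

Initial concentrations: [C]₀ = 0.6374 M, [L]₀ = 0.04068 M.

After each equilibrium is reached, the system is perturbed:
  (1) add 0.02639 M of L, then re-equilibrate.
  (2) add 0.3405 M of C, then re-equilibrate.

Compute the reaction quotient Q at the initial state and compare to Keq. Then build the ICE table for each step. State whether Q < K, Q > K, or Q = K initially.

Q₀ = 0.06382; Q > K (proceeds reverse)

Q₀ = 0.06382 vs Keq = 0.009736 ⇒ Q>K, reverse
Step 1:
                   C          L
  I           0.6374    0.04068
  C          0.03414   -0.03414
  E           0.6715   0.006538
  solve Keq expr → x = -0.03414; check Q = 0.009736
Then add 0.02639 M of L.
Step 2:
                   C          L
  I           0.6715    0.03293
  C          0.02614   -0.02614
  E           0.6977   0.006793
  solve Keq expr → x = -0.02614; check Q = 0.009736
Then add 0.3405 M of C.
Step 3:
                   C          L
  I            1.038   0.006793
  C        -0.003283   0.003283
  E            1.035    0.01008
  solve Keq expr → x = 0.003283; check Q = 0.009736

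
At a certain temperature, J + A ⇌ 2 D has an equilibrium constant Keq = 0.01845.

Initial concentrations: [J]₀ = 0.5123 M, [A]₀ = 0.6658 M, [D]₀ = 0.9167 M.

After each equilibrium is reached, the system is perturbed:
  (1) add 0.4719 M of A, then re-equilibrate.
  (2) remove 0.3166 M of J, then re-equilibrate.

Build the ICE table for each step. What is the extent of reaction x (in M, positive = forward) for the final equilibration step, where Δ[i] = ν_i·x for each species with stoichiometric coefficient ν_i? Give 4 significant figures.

Q₀ = 2.464 vs Keq = 0.01845 ⇒ Q>K, reverse
Step 1:
                    J           A           D
  I            0.5123      0.6658      0.9167
  C            0.3919      0.3919     -0.7839
  E            0.9042       1.058      0.1328
  solve Keq expr → x = -0.3919; check Q = 0.01845
Then add 0.4719 M of A.
Step 2:
                    J           A           D
  I            0.9042        1.53      0.1328
  C          -0.01257    -0.01257     0.02514
  E            0.8917       1.517       0.158
  solve Keq expr → x = 0.01257; check Q = 0.01845
Then remove 0.3166 M of J.
Step 3:
                    J           A           D
  I            0.5751       1.517       0.158
  C           0.01446     0.01446    -0.02891
  E            0.5895       1.532      0.1291
  solve Keq expr → x = -0.01446; check Q = 0.01845

x = -0.01446 M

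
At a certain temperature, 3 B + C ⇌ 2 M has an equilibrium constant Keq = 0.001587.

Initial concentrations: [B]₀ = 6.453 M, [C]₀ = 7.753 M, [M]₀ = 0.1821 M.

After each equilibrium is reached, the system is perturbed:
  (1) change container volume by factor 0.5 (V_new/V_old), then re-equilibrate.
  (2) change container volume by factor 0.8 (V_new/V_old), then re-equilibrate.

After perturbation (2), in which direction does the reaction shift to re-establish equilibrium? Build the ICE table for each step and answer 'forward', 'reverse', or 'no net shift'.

Q₀ = 1.5917e-05 vs Keq = 0.001587 ⇒ Q<K, forward
Step 1:
                    B           C           M
  init          6.453       7.753      0.1821
  Δ            -1.501     -0.5002           1
  eq            4.952       7.253       1.182
  solve Keq expr → x = 0.5002; check Q = 0.001587
Then change container volume by factor 0.5 (V_new/V_old).
Step 2:
                    B           C           M
  init          9.905       14.51       2.365
  Δ            -1.698      -0.566       1.132
  eq            8.207       13.94       3.497
  solve Keq expr → x = 0.566; check Q = 0.001587
Then change container volume by factor 0.8 (V_new/V_old).
Step 3:
                    B           C           M
  init          10.26       17.42       4.371
  Δ           -0.7294     -0.2431      0.4863
  eq            9.529       17.18       4.857
  solve Keq expr → x = 0.2431; check Q = 0.001587

Direction: forward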